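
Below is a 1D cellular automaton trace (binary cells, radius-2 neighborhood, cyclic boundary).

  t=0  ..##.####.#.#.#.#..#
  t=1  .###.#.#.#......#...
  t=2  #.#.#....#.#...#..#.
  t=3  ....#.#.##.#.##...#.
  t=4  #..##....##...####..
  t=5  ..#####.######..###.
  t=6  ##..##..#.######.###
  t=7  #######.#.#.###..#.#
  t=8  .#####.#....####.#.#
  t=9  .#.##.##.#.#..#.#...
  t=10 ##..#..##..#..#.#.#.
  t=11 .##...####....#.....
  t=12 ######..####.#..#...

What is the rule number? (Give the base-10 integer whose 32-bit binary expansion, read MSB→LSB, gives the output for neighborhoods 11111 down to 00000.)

  #####|#  b31=1 t=5,i=4
  ####.|#  b30=1 t=0,i=7
  ###.#|.  b29=0 t=0,i=8
  ###..|#  b28=1 t=4,i=17
  ##.##|.  b27=0 t=0,i=4
  ##.#.|#  b26=1 t=0,i=9
  ##..#|#  b25=1 t=4,i=18
  ##...|#  b24=1 t=3,i=15
  #.###|#  b23=1 t=0,i=5
  #.##.|.  b22=0 t=3,i=8
  #.#.#|.  b21=0 t=0,i=10
  #.#..|#  b20=1 t=0,i=16
  #..##|#  b19=1 t=0,i=1
  #..#.|.  b18=0 t=0,i=18
  #...#|#  b17=1 t=2,i=13
  #....|#  b16=1 t=1,i=11
  .####|.  b15=0 t=0,i=6
  .###.|#  b14=1 t=1,i=2
  .##.#|#  b13=1 t=0,i=3
  .##..|#  b12=1 t=3,i=14
  .#.##|.  b11=0 t=3,i=7
  .#.#.|.  b10=0 t=0,i=11
  .#..#|.  b9=0 t=0,i=0
  .#...|.  b8=0 t=1,i=10
  ..###|.  b7=0 t=1,i=1
  ..##.|#  b6=1 t=0,i=2
  ..#.#|#  b5=1 t=2,i=9
  ..#..|.  b4=0 t=0,i=19
  ...##|#  b3=1 t=1,i=0
  ...#.|#  b2=1 t=1,i=15
  ....#|.  b1=0 t=1,i=14
  .....|.  b0=0 t=1,i=12
  bits 11010111100110110111000001101100 = 3617288300

3617288300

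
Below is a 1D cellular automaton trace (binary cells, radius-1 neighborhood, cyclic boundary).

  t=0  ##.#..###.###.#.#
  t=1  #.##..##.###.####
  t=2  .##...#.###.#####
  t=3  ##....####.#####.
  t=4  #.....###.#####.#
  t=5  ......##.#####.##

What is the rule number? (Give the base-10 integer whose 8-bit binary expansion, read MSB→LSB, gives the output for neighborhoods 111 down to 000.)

172

  [7] ### => #  t=0,i=0
  [6] ##. => .  t=0,i=1
  [5] #.# => #  t=0,i=2
  [4] #.. => .  t=0,i=4
  [3] .## => #  t=0,i=6
  [2] .#. => #  t=0,i=3
  [1] ..# => .  t=0,i=5
  [0] ... => .  t=2,i=4
  bits 10101100 = 172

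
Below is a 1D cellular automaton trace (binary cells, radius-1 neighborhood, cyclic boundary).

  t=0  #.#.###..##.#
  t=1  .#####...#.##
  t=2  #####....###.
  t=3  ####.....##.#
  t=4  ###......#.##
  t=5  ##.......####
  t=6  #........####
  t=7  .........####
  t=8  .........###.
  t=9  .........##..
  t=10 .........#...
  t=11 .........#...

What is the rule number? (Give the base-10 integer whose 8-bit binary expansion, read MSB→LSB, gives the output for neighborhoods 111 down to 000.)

  [7] ### => #  t=0,i=5
  [6] ##. => .  t=0,i=0
  [5] #.# => #  t=0,i=1
  [4] #.. => .  t=0,i=7
  [3] .## => #  t=0,i=4
  [2] .#. => #  t=0,i=2
  [1] ..# => .  t=0,i=8
  [0] ... => .  t=1,i=7
  bits 10101100 = 172

172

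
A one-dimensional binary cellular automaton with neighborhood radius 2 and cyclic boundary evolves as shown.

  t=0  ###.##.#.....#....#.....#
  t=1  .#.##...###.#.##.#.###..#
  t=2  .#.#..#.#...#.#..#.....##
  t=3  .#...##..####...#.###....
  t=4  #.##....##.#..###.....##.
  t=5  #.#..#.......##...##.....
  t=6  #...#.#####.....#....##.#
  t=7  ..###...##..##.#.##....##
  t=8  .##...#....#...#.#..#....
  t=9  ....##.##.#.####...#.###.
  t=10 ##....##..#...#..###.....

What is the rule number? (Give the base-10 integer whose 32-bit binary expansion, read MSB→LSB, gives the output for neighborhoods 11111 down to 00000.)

  [31] ##### => #  t=6,i=8
  [30] ####. => #  t=0,i=1
  [29] ###.# => .  t=0,i=2
  [28] ###.. => .  t=1,i=21
  [27] ##.## => #  t=0,i=3
  [26] ##.#. => .  t=0,i=6
  [25] ##..# => .  t=1,i=22
  [24] ##... => .  t=1,i=5
  [23] #.### => .  t=1,i=19
  [22] #.##. => #  t=0,i=4
  [21] #.#.# => #  t=1,i=1
  [20] #.#.. => .  t=0,i=7
  [19] #..## => #  t=3,i=8
  [18] #..#. => #  t=1,i=23
  [17] #...# => #  t=1,i=6
  [16] #.... => #  t=0,i=9
  [15] .#### => .  t=0,i=0
  [14] .###. => .  t=1,i=9
  [13] .##.# => .  t=0,i=5
  [12] .##.. => .  t=1,i=4
  [11] .#.## => .  t=1,i=2
  [10] .#.#. => .  t=1,i=0
  [9] .#..# => .  t=2,i=4
  [8] .#... => #  t=0,i=8
  [7] ..### => #  t=0,i=24
  [6] ..##. => .  t=2,i=23
  [5] ..#.# => #  t=1,i=24
  [4] ..#.. => .  t=0,i=13
  [3] ...## => .  t=0,i=23
  [2] ...#. => #  t=0,i=12
  [1] ....# => .  t=0,i=11
  [0] ..... => #  t=0,i=10
  bits 11001000011011110000000110100101 = 3362718117

3362718117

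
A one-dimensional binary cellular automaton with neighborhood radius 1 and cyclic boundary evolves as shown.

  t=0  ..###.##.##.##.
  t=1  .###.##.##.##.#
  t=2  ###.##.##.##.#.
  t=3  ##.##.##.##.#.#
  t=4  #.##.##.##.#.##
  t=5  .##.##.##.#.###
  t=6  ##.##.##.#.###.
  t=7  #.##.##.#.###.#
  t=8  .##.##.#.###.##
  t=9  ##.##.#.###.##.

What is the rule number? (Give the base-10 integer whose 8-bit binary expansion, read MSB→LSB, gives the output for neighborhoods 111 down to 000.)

186

  nb ###: next=#  (t=0,i=3, bit7=1)
  nb ##.: next=.  (t=0,i=4, bit6=0)
  nb #.#: next=#  (t=0,i=5, bit5=1)
  nb #..: next=#  (t=0,i=14, bit4=1)
  nb .##: next=#  (t=0,i=2, bit3=1)
  nb .#.: next=.  (t=1,i=14, bit2=0)
  nb ..#: next=#  (t=0,i=1, bit1=1)
  nb ...: next=.  (t=0,i=0, bit0=0)
  bits 10111010 = 186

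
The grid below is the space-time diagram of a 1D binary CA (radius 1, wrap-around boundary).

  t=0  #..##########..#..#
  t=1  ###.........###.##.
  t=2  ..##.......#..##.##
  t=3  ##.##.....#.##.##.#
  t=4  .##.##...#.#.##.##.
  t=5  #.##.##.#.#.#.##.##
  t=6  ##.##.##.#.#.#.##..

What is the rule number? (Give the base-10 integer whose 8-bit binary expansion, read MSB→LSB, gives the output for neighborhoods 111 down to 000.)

  [7] ### => .  t=0,i=4
  [6] ##. => #  t=0,i=0
  [5] #.# => #  t=1,i=15
  [4] #.. => #  t=0,i=1
  [3] .## => .  t=0,i=3
  [2] .#. => .  t=0,i=15
  [1] ..# => #  t=0,i=2
  [0] ... => .  t=1,i=4
  bits 01110010 = 114

114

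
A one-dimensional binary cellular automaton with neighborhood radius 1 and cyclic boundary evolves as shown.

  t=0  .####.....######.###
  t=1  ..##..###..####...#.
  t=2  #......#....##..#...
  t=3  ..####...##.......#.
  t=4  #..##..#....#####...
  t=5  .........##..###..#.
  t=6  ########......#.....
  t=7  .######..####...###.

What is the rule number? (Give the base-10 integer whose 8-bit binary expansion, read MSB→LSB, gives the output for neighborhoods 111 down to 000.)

129

  nb ###: next=#  (t=0,i=2, bit7=1)
  nb ##.: next=.  (t=0,i=4, bit6=0)
  nb #.#: next=.  (t=0,i=0, bit5=0)
  nb #..: next=.  (t=0,i=5, bit4=0)
  nb .##: next=.  (t=0,i=1, bit3=0)
  nb .#.: next=.  (t=1,i=18, bit2=0)
  nb ..#: next=.  (t=0,i=9, bit1=0)
  nb ...: next=#  (t=0,i=6, bit0=1)
  bits 10000001 = 129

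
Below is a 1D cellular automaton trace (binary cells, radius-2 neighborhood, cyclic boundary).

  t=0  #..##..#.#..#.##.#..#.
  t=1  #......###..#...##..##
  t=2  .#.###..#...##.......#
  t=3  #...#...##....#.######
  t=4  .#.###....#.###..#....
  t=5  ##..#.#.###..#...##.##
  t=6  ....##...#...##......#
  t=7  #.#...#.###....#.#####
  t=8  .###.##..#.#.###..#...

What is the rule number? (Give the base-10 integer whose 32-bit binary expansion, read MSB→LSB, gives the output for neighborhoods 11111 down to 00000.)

  ##### -> .   bit 31 = 0  t=3,i=18
  ####. -> .   bit 30 = 0  t=3,i=21
  ###.# -> .   bit 29 = 0  t=7,i=0
  ###.. -> .   bit 28 = 0  t=1,i=0
  ##.## -> .   bit 27 = 0  t=5,i=19
  ##.#. -> #   bit 26 = 1  t=0,i=16
  ##..# -> .   bit 25 = 0  t=0,i=5
  ##... -> #   bit 24 = 1  t=1,i=1
  #.### -> .   bit 23 = 0  t=2,i=3
  #.##. -> .   bit 22 = 0  t=0,i=14
  #.#.# -> .   bit 21 = 0  t=2,i=1
  #.#.. -> #   bit 20 = 1  t=0,i=0
  #..## -> .   bit 19 = 0  t=0,i=2
  #..#. -> .   bit 18 = 0  t=0,i=6
  #...# -> .   bit 17 = 0  t=1,i=14
  #.... -> .   bit 16 = 0  t=1,i=2
  .#### -> #   bit 15 = 1  t=3,i=17
  .###. -> #   bit 14 = 1  t=1,i=8
  .##.# -> .   bit 13 = 0  t=0,i=15
  .##.. -> .   bit 12 = 0  t=0,i=4
  .#.## -> .   bit 11 = 0  t=0,i=13
  .#.#. -> #   bit 10 = 1  t=0,i=8
  .#..# -> .   bit 9 = 0  t=0,i=1
  .#... -> #   bit 8 = 1  t=1,i=13
  ..### -> .   bit 7 = 0  t=1,i=7
  ..##. -> .   bit 6 = 0  t=0,i=3
  ..#.# -> #   bit 5 = 1  t=0,i=7
  ..#.. -> #   bit 4 = 1  t=1,i=12
  ...## -> .   bit 3 = 0  t=1,i=6
  ...#. -> #   bit 2 = 1  t=2,i=20
  ....# -> #   bit 1 = 1  t=1,i=5
  ..... -> #   bit 0 = 1  t=1,i=3
  bits 00000101000100001100010100110111 = 84985143

84985143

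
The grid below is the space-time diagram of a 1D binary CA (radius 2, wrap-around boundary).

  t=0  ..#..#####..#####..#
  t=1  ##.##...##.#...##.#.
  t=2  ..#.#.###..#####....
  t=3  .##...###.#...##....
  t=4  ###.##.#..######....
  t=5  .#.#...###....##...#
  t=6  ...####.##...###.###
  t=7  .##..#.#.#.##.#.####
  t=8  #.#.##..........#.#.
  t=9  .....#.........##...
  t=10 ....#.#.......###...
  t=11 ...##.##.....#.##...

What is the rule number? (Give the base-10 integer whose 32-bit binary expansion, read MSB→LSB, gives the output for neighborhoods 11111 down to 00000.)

  ##### -> .   bit 31 = 0  t=0,i=7
  ####. -> #   bit 30 = 1  t=0,i=8
  ###.# -> .   bit 29 = 0  t=3,i=8
  ###.. -> #   bit 28 = 1  t=0,i=9
  ##.## -> #   bit 27 = 1  t=1,i=2
  ##.#. -> .   bit 26 = 0  t=1,i=10
  ##..# -> .   bit 25 = 0  t=0,i=10
  ##... -> .   bit 24 = 0  t=1,i=5
  #.### -> #   bit 23 = 1  t=2,i=6
  #.##. -> .   bit 22 = 0  t=1,i=0
  #.#.# -> .   bit 21 = 0  t=1,i=18
  #.#.. -> #   bit 20 = 1  t=1,i=11
  #..## -> #   bit 19 = 1  t=0,i=4
  #..#. -> #   bit 18 = 1  t=0,i=1
  #...# -> #   bit 17 = 1  t=1,i=6
  #.... -> .   bit 16 = 0  t=2,i=17
  .#### -> .   bit 15 = 0  t=0,i=6
  .###. -> #   bit 14 = 1  t=2,i=7
  .##.# -> .   bit 13 = 0  t=1,i=1
  .##.. -> #   bit 12 = 1  t=1,i=4
  .#.## -> .   bit 11 = 0  t=1,i=19
  .#.#. -> .   bit 10 = 0  t=2,i=3
  .#..# -> #   bit 9 = 1  t=0,i=0
  .#... -> #   bit 8 = 1  t=1,i=12
  ..### -> .   bit 7 = 0  t=0,i=5
  ..##. -> #   bit 6 = 1  t=1,i=8
  ..#.# -> #   bit 5 = 1  t=2,i=2
  ..#.. -> .   bit 4 = 0  t=0,i=2
  ...## -> #   bit 3 = 1  t=1,i=7
  ...#. -> #   bit 2 = 1  t=2,i=1
  ....# -> .   bit 1 = 0  t=2,i=0
  ..... -> .   bit 0 = 0  t=2,i=18
  bits 01011000100111100101001101101100 = 1486771052

1486771052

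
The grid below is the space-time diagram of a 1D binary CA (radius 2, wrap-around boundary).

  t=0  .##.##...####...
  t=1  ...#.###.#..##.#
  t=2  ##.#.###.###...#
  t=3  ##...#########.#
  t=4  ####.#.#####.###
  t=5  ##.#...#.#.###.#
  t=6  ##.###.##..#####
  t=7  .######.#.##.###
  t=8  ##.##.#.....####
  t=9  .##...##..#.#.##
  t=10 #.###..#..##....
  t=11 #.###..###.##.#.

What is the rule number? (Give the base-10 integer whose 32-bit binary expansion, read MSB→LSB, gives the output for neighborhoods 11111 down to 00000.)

3113899954

  ##### -> #   bit 31 = 1  t=3,i=7
  ####. -> .   bit 30 = 0  t=0,i=11
  ###.# -> #   bit 29 = 1  t=1,i=7
  ###.. -> #   bit 28 = 1  t=0,i=12
  ##.## -> #   bit 27 = 1  t=0,i=3
  ##.#. -> .   bit 26 = 0  t=1,i=8
  ##..# -> .   bit 25 = 0  t=6,i=9
  ##... -> #   bit 24 = 1  t=0,i=6
  #.### -> #   bit 23 = 1  t=1,i=5
  #.##. -> .   bit 22 = 0  t=0,i=4
  #.#.# -> .   bit 21 = 0  t=2,i=3
  #.#.. -> #   bit 20 = 1  t=1,i=9
  #..## -> #   bit 19 = 1  t=1,i=11
  #..#. -> .   bit 18 = 0  t=9,i=9
  #...# -> #   bit 17 = 1  t=0,i=7
  #.... -> .   bit 16 = 0  t=0,i=14
  .#### -> .   bit 15 = 0  t=0,i=10
  .###. -> #   bit 14 = 1  t=1,i=6
  .##.# -> .   bit 13 = 0  t=0,i=2
  .##.. -> #   bit 12 = 1  t=0,i=5
  .#.## -> .   bit 11 = 0  t=1,i=4
  .#.#. -> #   bit 10 = 1  t=5,i=8
  .#..# -> #   bit 9 = 1  t=1,i=10
  .#... -> #   bit 8 = 1  t=1,i=0
  ..### -> #   bit 7 = 1  t=0,i=9
  ..##. -> .   bit 6 = 0  t=0,i=1
  ..#.# -> #   bit 5 = 1  t=1,i=3
  ..#.. -> #   bit 4 = 1  t=10,i=7
  ...## -> .   bit 3 = 0  t=0,i=0
  ...#. -> .   bit 2 = 0  t=1,i=2
  ....# -> #   bit 1 = 1  t=0,i=15
  ..... -> .   bit 0 = 0  t=8,i=9
  bits 10111001100110100101011110110010 = 3113899954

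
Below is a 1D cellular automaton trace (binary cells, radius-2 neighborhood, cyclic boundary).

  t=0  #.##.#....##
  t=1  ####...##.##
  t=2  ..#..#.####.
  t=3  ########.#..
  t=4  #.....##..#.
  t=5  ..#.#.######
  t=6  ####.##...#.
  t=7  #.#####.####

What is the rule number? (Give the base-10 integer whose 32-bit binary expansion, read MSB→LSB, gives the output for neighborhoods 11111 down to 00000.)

  nb #####: next=.  (t=1,i=0, bit31=0)
  nb ####.: next=#  (t=1,i=2, bit30=1)
  nb ###.#: next=#  (t=0,i=0, bit29=1)
  nb ###..: next=.  (t=1,i=3, bit28=0)
  nb ##.##: next=#  (t=0,i=1, bit27=1)
  nb ##.#.: next=.  (t=0,i=4, bit26=0)
  nb ##..#: next=#  (t=4,i=8, bit25=1)
  nb ##...: next=.  (t=1,i=4, bit24=0)
  nb #.###: next=#  (t=1,i=10, bit23=1)
  nb #.##.: next=#  (t=0,i=2, bit22=1)
  nb #.#.#: next=.  (t=5,i=4, bit21=0)
  nb #.#..: next=.  (t=0,i=5, bit20=0)
  nb #..##: next=.  (t=3,i=11, bit19=0)
  nb #..#.: next=#  (t=2,i=4, bit18=1)
  nb #...#: next=#  (t=1,i=5, bit17=1)
  nb #....: next=#  (t=0,i=7, bit16=1)
  nb .####: next=.  (t=1,i=11, bit15=0)
  nb .###.: next=#  (t=0,i=11, bit14=1)
  nb .##.#: next=#  (t=0,i=3, bit13=1)
  nb .##..: next=#  (t=4,i=7, bit12=1)
  nb .#.##: next=#  (t=2,i=6, bit11=1)
  nb .#.#.: next=#  (t=4,i=11, bit10=1)
  nb .#..#: next=#  (t=2,i=3, bit9=1)
  nb .#...: next=.  (t=0,i=6, bit8=0)
  nb ..###: next=#  (t=0,i=10, bit7=1)
  nb ..##.: next=#  (t=1,i=7, bit6=1)
  nb ..#.#: next=#  (t=2,i=5, bit5=1)
  nb ..#..: next=#  (t=2,i=2, bit4=1)
  nb ...##: next=.  (t=0,i=9, bit3=0)
  nb ...#.: next=#  (t=2,i=1, bit2=1)
  nb ....#: next=#  (t=0,i=8, bit1=1)
  nb .....: next=.  (t=4,i=3, bit0=0)
  bits 01101010110001110111111011110110 = 1791459062

1791459062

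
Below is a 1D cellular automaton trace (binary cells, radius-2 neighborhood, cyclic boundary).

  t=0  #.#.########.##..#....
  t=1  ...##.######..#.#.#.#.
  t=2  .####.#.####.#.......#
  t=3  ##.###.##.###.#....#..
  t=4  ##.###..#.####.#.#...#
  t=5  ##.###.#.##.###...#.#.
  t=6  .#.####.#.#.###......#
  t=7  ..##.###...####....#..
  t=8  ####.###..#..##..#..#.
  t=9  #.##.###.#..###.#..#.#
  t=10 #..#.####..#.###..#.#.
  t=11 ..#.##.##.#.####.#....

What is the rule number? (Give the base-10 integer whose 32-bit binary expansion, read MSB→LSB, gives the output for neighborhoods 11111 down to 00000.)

  nb #####: next=#  (t=0,i=6, bit31=1)
  nb ####.: next=#  (t=0,i=10, bit30=1)
  nb ###.#: next=#  (t=0,i=11, bit29=1)
  nb ###..: next=#  (t=1,i=11, bit28=1)
  nb ##.##: next=.  (t=0,i=12, bit27=0)
  nb ##.#.: next=#  (t=2,i=5, bit26=1)
  nb ##..#: next=.  (t=0,i=15, bit25=0)
  nb ##...: next=.  (t=5,i=15, bit24=0)
  nb #.###: next=#  (t=0,i=4, bit23=1)
  nb #.##.: next=.  (t=0,i=13, bit22=0)
  nb #.#.#: next=.  (t=0,i=2, bit21=0)
  nb #.#..: next=.  (t=1,i=20, bit20=0)
  nb #..##: next=#  (t=3,i=21, bit19=1)
  nb #..#.: next=#  (t=0,i=16, bit18=1)
  nb #...#: next=.  (t=4,i=19, bit17=0)
  nb #....: next=.  (t=0,i=19, bit16=0)
  nb .####: next=.  (t=0,i=5, bit15=0)
  nb .###.: next=#  (t=3,i=4, bit14=1)
  nb .##.#: next=#  (t=1,i=4, bit13=1)
  nb .##..: next=#  (t=0,i=14, bit12=1)
  nb .#.##: next=#  (t=0,i=3, bit11=1)
  nb .#.#.: next=.  (t=0,i=1, bit10=0)
  nb .#..#: next=.  (t=3,i=20, bit9=0)
  nb .#...: next=#  (t=0,i=18, bit8=1)
  nb ..###: next=.  (t=4,i=21, bit7=0)
  nb ..##.: next=#  (t=1,i=3, bit6=1)
  nb ..#.#: next=.  (t=0,i=0, bit5=0)
  nb ..#..: next=.  (t=0,i=17, bit4=0)
  nb ...##: next=#  (t=1,i=2, bit3=1)
  nb ...#.: next=.  (t=0,i=21, bit2=0)
  nb ....#: next=#  (t=0,i=20, bit1=1)
  nb .....: next=.  (t=2,i=16, bit0=0)
  bits 11110100100011000111100101001010 = 4102846794

4102846794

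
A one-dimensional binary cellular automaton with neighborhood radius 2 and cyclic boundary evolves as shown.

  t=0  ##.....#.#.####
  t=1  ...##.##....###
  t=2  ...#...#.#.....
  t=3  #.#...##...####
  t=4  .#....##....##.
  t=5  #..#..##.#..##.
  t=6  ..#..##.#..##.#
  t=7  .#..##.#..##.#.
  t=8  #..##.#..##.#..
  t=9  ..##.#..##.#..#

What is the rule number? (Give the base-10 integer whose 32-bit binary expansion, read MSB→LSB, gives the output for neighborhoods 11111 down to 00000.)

2215481445

  ##### -> #   bit 31 = 1  t=0,i=13
  ####. -> .   bit 30 = 0  t=0,i=0
  ###.# -> .   bit 29 = 0  t=3,i=0
  ###.. -> .   bit 28 = 0  t=0,i=1
  ##.## -> .   bit 27 = 0  t=1,i=5
  ##.#. -> #   bit 26 = 1  t=3,i=1
  ##..# -> .   bit 25 = 0  t=4,i=14
  ##... -> .   bit 24 = 0  t=0,i=2
  #.### -> .   bit 23 = 0  t=0,i=11
  #.##. -> .   bit 22 = 0  t=1,i=6
  #.#.# -> .   bit 21 = 0  t=0,i=9
  #.#.. -> .   bit 20 = 0  t=2,i=9
  #..## -> #   bit 19 = 1  t=5,i=5
  #..#. -> #   bit 18 = 1  t=4,i=0
  #...# -> .   bit 17 = 0  t=1,i=1
  #.... -> #   bit 16 = 1  t=0,i=3
  .#### -> #   bit 15 = 1  t=0,i=12
  .###. -> .   bit 14 = 0  t=1,i=13
  .##.# -> .   bit 13 = 0  t=1,i=4
  .##.. -> #   bit 12 = 1  t=1,i=7
  .#.## -> .   bit 11 = 0  t=0,i=10
  .#.#. -> .   bit 10 = 0  t=0,i=8
  .#..# -> .   bit 9 = 0  t=5,i=1
  .#... -> .   bit 8 = 0  t=2,i=4
  ..### -> .   bit 7 = 0  t=1,i=12
  ..##. -> #   bit 6 = 1  t=1,i=3
  ..#.# -> #   bit 5 = 1  t=0,i=7
  ..#.. -> .   bit 4 = 0  t=2,i=3
  ...## -> .   bit 3 = 0  t=1,i=2
  ...#. -> #   bit 2 = 1  t=0,i=6
  ....# -> .   bit 1 = 0  t=0,i=5
  ..... -> #   bit 0 = 1  t=0,i=4
  bits 10000100000011011001000001100101 = 2215481445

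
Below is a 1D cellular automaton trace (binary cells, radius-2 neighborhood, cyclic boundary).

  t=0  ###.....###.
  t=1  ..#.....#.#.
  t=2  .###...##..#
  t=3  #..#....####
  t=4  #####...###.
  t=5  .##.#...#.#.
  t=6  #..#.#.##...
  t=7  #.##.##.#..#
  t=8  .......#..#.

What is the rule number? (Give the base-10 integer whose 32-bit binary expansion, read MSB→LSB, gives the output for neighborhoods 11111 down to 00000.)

  ##### -> #   bit 31 = 1  t=3,i=10
  ####. -> .   bit 30 = 0  t=3,i=11
  ###.# -> #   bit 29 = 1  t=0,i=10
  ###.. -> #   bit 28 = 1  t=0,i=2
  ##.## -> .   bit 27 = 0  t=0,i=11
  ##.#. -> #   bit 26 = 1  t=5,i=3
  ##..# -> #   bit 25 = 1  t=2,i=9
  ##... -> .   bit 24 = 0  t=0,i=3
  #.### -> .   bit 23 = 0  t=0,i=0
  #.##. -> .   bit 22 = 0  t=6,i=7
  #.#.# -> #   bit 21 = 1  t=6,i=5
  #.#.. -> .   bit 20 = 0  t=1,i=10
  #..## -> #   bit 19 = 1  t=5,i=0
  #..#. -> #   bit 18 = 1  t=2,i=10
  #...# -> .   bit 17 = 0  t=1,i=0
  #.... -> .   bit 16 = 0  t=0,i=4
  .#### -> #   bit 15 = 1  t=3,i=9
  .###. -> .   bit 14 = 0  t=0,i=1
  .##.# -> .   bit 13 = 0  t=5,i=2
  .##.. -> #   bit 12 = 1  t=2,i=8
  .#.## -> #   bit 11 = 1  t=2,i=0
  .#.#. -> .   bit 10 = 0  t=1,i=9
  .#..# -> .   bit 9 = 0  t=5,i=11
  .#... -> #   bit 8 = 1  t=1,i=3
  ..### -> #   bit 7 = 1  t=0,i=8
  ..##. -> .   bit 6 = 0  t=2,i=7
  ..#.# -> #   bit 5 = 1  t=1,i=8
  ..#.. -> #   bit 4 = 1  t=1,i=2
  ...## -> .   bit 3 = 0  t=0,i=7
  ...#. -> #   bit 2 = 1  t=1,i=1
  ....# -> .   bit 1 = 0  t=0,i=6
  ..... -> .   bit 0 = 0  t=0,i=5
  bits 10110110001011001001100110110100 = 3056376244

3056376244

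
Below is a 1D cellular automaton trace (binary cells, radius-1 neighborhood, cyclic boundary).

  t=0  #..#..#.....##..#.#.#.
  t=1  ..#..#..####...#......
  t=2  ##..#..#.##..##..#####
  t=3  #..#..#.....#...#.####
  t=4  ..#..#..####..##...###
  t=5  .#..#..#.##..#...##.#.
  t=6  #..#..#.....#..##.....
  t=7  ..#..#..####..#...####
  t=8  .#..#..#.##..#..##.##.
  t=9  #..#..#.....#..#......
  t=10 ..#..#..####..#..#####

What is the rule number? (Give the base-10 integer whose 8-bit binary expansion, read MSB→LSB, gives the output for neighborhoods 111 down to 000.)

131

  [7] ### => #  t=1,i=9
  [6] ##. => .  t=0,i=13
  [5] #.# => .  t=0,i=17
  [4] #.. => .  t=0,i=1
  [3] .## => .  t=0,i=12
  [2] .#. => .  t=0,i=0
  [1] ..# => #  t=0,i=2
  [0] ... => #  t=0,i=8
  bits 10000011 = 131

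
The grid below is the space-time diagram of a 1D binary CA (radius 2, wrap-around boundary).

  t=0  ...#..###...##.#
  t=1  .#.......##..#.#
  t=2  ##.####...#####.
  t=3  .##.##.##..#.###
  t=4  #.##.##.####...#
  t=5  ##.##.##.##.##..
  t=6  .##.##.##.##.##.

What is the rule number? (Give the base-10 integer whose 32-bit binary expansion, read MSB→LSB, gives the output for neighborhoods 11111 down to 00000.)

  ##### -> .   bit 31 = 0  t=2,i=12
  ####. -> #   bit 30 = 1  t=2,i=5
  ###.# -> #   bit 29 = 1  t=2,i=14
  ###.. -> .   bit 28 = 0  t=0,i=8
  ##.## -> #   bit 27 = 1  t=2,i=2
  ##.#. -> .   bit 26 = 0  t=0,i=14
  ##..# -> #   bit 25 = 1  t=1,i=11
  ##... -> #   bit 24 = 1  t=0,i=9
  #.### -> .   bit 23 = 0  t=2,i=3
  #.##. -> .   bit 22 = 0  t=2,i=0
  #.#.# -> .   bit 21 = 0  t=1,i=15
  #.#.. -> #   bit 20 = 1  t=0,i=15
  #..## -> .   bit 19 = 0  t=0,i=5
  #..#. -> #   bit 18 = 1  t=1,i=12
  #...# -> #   bit 17 = 1  t=0,i=1
  #.... -> #   bit 16 = 1  t=1,i=3
  .#### -> #   bit 15 = 1  t=2,i=4
  .###. -> .   bit 14 = 0  t=0,i=7
  .##.# -> #   bit 13 = 1  t=0,i=13
  .##.. -> #   bit 12 = 1  t=1,i=10
  .#.## -> .   bit 11 = 0  t=3,i=12
  .#.#. -> #   bit 10 = 1  t=1,i=0
  .#..# -> .   bit 9 = 0  t=0,i=4
  .#... -> .   bit 8 = 0  t=0,i=0
  ..### -> .   bit 7 = 0  t=0,i=6
  ..##. -> .   bit 6 = 0  t=0,i=12
  ..#.# -> #   bit 5 = 1  t=1,i=13
  ..#.. -> .   bit 4 = 0  t=0,i=3
  ...## -> .   bit 3 = 0  t=0,i=11
  ...#. -> .   bit 2 = 0  t=0,i=2
  ....# -> .   bit 1 = 0  t=1,i=7
  ..... -> #   bit 0 = 1  t=1,i=4
  bits 01101011000101111011010000100001 = 1796715553

1796715553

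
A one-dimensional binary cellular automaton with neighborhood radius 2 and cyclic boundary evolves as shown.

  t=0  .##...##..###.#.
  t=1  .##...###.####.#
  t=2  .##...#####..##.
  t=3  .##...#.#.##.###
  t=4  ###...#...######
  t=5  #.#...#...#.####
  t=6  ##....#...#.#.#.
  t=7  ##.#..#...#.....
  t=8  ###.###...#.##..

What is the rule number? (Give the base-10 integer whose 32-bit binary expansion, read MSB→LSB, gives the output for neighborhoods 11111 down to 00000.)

  [31] ##### => #  t=2,i=8
  [30] ####. => .  t=1,i=12
  [29] ###.# => #  t=0,i=12
  [28] ###.. => #  t=2,i=10
  [27] ##.## => #  t=1,i=9
  [26] ##.#. => #  t=0,i=13
  [25] ##..# => #  t=0,i=8
  [24] ##... => .  t=0,i=3
  [23] #.### => #  t=1,i=10
  [22] #.##. => #  t=1,i=1
  [21] #.#.# => .  t=1,i=15
  [20] #.#.. => .  t=0,i=14
  [19] #..## => .  t=0,i=0
  [18] #..#. => #  t=7,i=5
  [17] #...# => .  t=0,i=4
  [16] #.... => #  t=6,i=3
  [15] .#### => .  t=1,i=11
  [14] .###. => #  t=0,i=11
  [13] .##.# => #  t=3,i=11
  [12] .##.. => #  t=0,i=2
  [11] .#.## => .  t=1,i=0
  [10] .#.#. => .  t=3,i=7
  [9] .#..# => #  t=0,i=15
  [8] .#... => .  t=4,i=7
  [7] ..### => #  t=0,i=10
  [6] ..##. => #  t=0,i=1
  [5] ..#.# => #  t=3,i=6
  [4] ..#.. => #  t=4,i=6
  [3] ...## => .  t=0,i=5
  [2] ...#. => .  t=3,i=5
  [1] ....# => .  t=6,i=4
  [0] ..... => #  t=7,i=13
  bits 10111110110001010111001011110001 = 3200611057

3200611057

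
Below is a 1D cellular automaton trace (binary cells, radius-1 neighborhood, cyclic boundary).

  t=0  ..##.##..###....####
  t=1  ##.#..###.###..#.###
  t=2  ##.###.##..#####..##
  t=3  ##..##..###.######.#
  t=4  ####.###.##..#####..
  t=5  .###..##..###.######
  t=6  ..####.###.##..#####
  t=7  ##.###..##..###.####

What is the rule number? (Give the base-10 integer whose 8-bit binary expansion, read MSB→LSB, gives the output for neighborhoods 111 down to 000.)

214

  nb ###: next=#  (t=0,i=10, bit7=1)
  nb ##.: next=#  (t=0,i=3, bit6=1)
  nb #.#: next=.  (t=0,i=4, bit5=0)
  nb #..: next=#  (t=0,i=0, bit4=1)
  nb .##: next=.  (t=0,i=2, bit3=0)
  nb .#.: next=#  (t=1,i=3, bit2=1)
  nb ..#: next=#  (t=0,i=1, bit1=1)
  nb ...: next=.  (t=0,i=13, bit0=0)
  bits 11010110 = 214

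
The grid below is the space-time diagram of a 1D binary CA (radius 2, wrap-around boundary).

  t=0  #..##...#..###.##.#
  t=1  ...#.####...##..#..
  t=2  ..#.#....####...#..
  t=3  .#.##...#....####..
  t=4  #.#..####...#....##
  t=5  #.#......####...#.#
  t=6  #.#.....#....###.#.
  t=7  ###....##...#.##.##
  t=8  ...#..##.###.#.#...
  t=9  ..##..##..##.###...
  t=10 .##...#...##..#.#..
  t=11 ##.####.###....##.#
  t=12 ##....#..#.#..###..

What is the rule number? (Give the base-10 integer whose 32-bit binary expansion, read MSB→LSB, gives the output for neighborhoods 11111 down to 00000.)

556952668

  [31] ##### => .  t=7,i=0
  [30] ####. => .  t=1,i=7
  [29] ###.# => #  t=0,i=13
  [28] ###.. => .  t=1,i=8
  [27] ##.## => .  t=0,i=14
  [26] ##.#. => .  t=4,i=1
  [25] ##..# => .  t=0,i=1
  [24] ##... => #  t=0,i=5
  [23] #.### => .  t=1,i=5
  [22] #.##. => .  t=0,i=15
  [21] #.#.# => #  t=6,i=0
  [20] #.#.. => #  t=2,i=4
  [19] #..## => .  t=0,i=2
  [18] #..#. => .  t=1,i=15
  [17] #...# => #  t=0,i=6
  [16] #.... => .  t=1,i=18
  [15] .#### => .  t=1,i=6
  [14] .###. => #  t=0,i=12
  [13] .##.# => #  t=0,i=16
  [12] .##.. => .  t=0,i=0
  [11] .#.## => #  t=1,i=4
  [10] .#.#. => #  t=2,i=3
  [9] .#..# => .  t=0,i=9
  [8] .#... => .  t=1,i=17
  [7] ..### => .  t=0,i=11
  [6] ..##. => #  t=0,i=3
  [5] ..#.# => .  t=1,i=3
  [4] ..#.. => #  t=0,i=8
  [3] ...## => #  t=1,i=11
  [2] ...#. => #  t=0,i=7
  [1] ....# => .  t=1,i=1
  [0] ..... => .  t=1,i=0
  bits 00100001001100100110110001011100 = 556952668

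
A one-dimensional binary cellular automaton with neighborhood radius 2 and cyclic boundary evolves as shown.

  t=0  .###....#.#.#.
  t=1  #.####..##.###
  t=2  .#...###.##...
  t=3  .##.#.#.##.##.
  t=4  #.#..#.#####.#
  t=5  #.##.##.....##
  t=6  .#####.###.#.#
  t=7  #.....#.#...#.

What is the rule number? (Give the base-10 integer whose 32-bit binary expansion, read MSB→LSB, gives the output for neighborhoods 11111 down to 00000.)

458846009

  nb #####: next=.  (t=4,i=9, bit31=0)
  nb ####.: next=.  (t=1,i=4, bit30=0)
  nb ###.#: next=.  (t=1,i=0, bit29=0)
  nb ###..: next=#  (t=0,i=3, bit28=1)
  nb ##.##: next=#  (t=1,i=1, bit27=1)
  nb ##.#.: next=.  (t=3,i=3, bit26=0)
  nb ##..#: next=#  (t=1,i=6, bit25=1)
  nb ##...: next=#  (t=0,i=4, bit24=1)
  nb #.###: next=.  (t=1,i=2, bit23=0)
  nb #.##.: next=#  (t=2,i=9, bit22=1)
  nb #.#.#: next=.  (t=0,i=10, bit21=0)
  nb #.#..: next=#  (t=0,i=12, bit20=1)
  nb #..##: next=#  (t=0,i=0, bit19=1)
  nb #..#.: next=.  (t=4,i=4, bit18=0)
  nb #...#: next=.  (t=2,i=3, bit17=0)
  nb #....: next=#  (t=0,i=5, bit16=1)
  nb .####: next=.  (t=1,i=3, bit15=0)
  nb .###.: next=#  (t=0,i=2, bit14=1)
  nb .##.#: next=#  (t=1,i=9, bit13=1)
  nb .##..: next=.  (t=2,i=10, bit12=0)
  nb .#.##: next=#  (t=3,i=7, bit11=1)
  nb .#.#.: next=#  (t=0,i=9, bit10=1)
  nb .#..#: next=#  (t=0,i=13, bit9=1)
  nb .#...: next=#  (t=2,i=2, bit8=1)
  nb ..###: next=.  (t=0,i=1, bit7=0)
  nb ..##.: next=.  (t=1,i=8, bit6=0)
  nb ..#.#: next=#  (t=0,i=8, bit5=1)
  nb ..#..: next=#  (t=2,i=1, bit4=1)
  nb ...##: next=#  (t=2,i=4, bit3=1)
  nb ...#.: next=.  (t=0,i=7, bit2=0)
  nb ....#: next=.  (t=0,i=6, bit1=0)
  nb .....: next=#  (t=5,i=9, bit0=1)
  bits 00011011010110010110111100111001 = 458846009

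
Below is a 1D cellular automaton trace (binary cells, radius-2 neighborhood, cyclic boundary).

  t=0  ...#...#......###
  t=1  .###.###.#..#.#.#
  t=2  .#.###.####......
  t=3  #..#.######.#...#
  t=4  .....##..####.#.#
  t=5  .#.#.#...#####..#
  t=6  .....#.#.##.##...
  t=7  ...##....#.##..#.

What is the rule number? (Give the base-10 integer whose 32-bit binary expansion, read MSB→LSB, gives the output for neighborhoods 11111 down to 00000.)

2094236374

  [31] ##### => .  t=3,i=7
  [30] ####. => #  t=2,i=9
  [29] ###.# => #  t=1,i=3
  [28] ###.. => #  t=0,i=16
  [27] ##.## => #  t=1,i=4
  [26] ##.#. => #  t=1,i=8
  [25] ##..# => .  t=3,i=1
  [24] ##... => .  t=0,i=0
  [23] #.### => #  t=1,i=1
  [22] #.##. => #  t=6,i=9
  [21] #.#.# => .  t=1,i=14
  [20] #.#.. => #  t=1,i=9
  [19] #..## => .  t=4,i=8
  [18] #..#. => .  t=1,i=11
  [17] #...# => #  t=0,i=1
  [16] #.... => #  t=0,i=9
  [15] .#### => #  t=2,i=8
  [14] .###. => .  t=0,i=15
  [13] .##.# => .  t=6,i=10
  [12] .##.. => .  t=3,i=0
  [11] .#.## => .  t=1,i=0
  [10] .#.#. => .  t=1,i=13
  [9] .#..# => #  t=1,i=10
  [8] .#... => .  t=0,i=4
  [7] ..### => #  t=0,i=14
  [6] ..##. => #  t=3,i=16
  [5] ..#.# => .  t=1,i=12
  [4] ..#.. => #  t=0,i=3
  [3] ...## => .  t=0,i=13
  [2] ...#. => #  t=0,i=2
  [1] ....# => #  t=0,i=12
  [0] ..... => .  t=0,i=10
  bits 01111100110100111000001011010110 = 2094236374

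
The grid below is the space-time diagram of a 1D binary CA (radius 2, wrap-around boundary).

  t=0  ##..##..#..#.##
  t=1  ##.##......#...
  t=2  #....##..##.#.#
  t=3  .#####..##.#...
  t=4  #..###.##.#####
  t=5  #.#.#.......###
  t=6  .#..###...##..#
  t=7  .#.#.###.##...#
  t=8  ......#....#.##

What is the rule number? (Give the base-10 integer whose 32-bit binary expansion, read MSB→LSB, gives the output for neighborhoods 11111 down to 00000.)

3575202158

  nb #####: next=#  (t=3,i=3, bit31=1)
  nb ####.: next=#  (t=0,i=0, bit30=1)
  nb ###.#: next=.  (t=4,i=5, bit29=0)
  nb ###..: next=#  (t=0,i=1, bit28=1)
  nb ##.##: next=.  (t=1,i=2, bit27=0)
  nb ##.#.: next=#  (t=2,i=11, bit26=1)
  nb ##..#: next=.  (t=0,i=2, bit25=0)
  nb ##...: next=#  (t=1,i=5, bit24=1)
  nb #.###: next=.  (t=0,i=13, bit23=0)
  nb #.##.: next=.  (t=1,i=3, bit22=0)
  nb #.#.#: next=.  (t=2,i=12, bit21=0)
  nb #.#..: next=#  (t=3,i=11, bit20=1)
  nb #..##: next=#  (t=0,i=3, bit19=1)
  nb #..#.: next=.  (t=0,i=7, bit18=0)
  nb #...#: next=.  (t=1,i=13, bit17=0)
  nb #....: next=#  (t=1,i=6, bit16=1)
  nb .####: next=.  (t=0,i=14, bit15=0)
  nb .###.: next=#  (t=4,i=4, bit14=1)
  nb .##.#: next=.  (t=1,i=1, bit13=0)
  nb .##..: next=.  (t=0,i=5, bit12=0)
  nb .#.##: next=.  (t=0,i=12, bit11=0)
  nb .#.#.: next=.  (t=5,i=3, bit10=0)
  nb .#..#: next=.  (t=0,i=9, bit9=0)
  nb .#...: next=#  (t=1,i=12, bit8=1)
  nb ..###: next=.  (t=3,i=1, bit7=0)
  nb ..##.: next=#  (t=0,i=4, bit6=1)
  nb ..#.#: next=#  (t=0,i=11, bit5=1)
  nb ..#..: next=.  (t=0,i=8, bit4=0)
  nb ...##: next=#  (t=1,i=14, bit3=1)
  nb ...#.: next=#  (t=1,i=10, bit2=1)
  nb ....#: next=#  (t=1,i=9, bit1=1)
  nb .....: next=.  (t=1,i=7, bit0=0)
  bits 11010101000110010100000101101110 = 3575202158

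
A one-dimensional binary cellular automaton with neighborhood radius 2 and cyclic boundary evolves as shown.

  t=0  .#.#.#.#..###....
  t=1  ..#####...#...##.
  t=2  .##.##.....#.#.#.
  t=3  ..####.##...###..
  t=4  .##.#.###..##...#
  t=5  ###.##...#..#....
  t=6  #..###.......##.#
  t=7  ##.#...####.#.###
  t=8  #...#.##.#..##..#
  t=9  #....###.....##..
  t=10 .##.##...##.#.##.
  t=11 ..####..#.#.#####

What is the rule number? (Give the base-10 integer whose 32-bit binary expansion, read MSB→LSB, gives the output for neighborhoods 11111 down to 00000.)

3395370377

  nb #####: next=#  (t=1,i=4, bit31=1)
  nb ####.: next=#  (t=1,i=5, bit30=1)
  nb ###.#: next=.  (t=3,i=5, bit29=0)
  nb ###..: next=.  (t=0,i=12, bit28=0)
  nb ##.##: next=#  (t=2,i=3, bit27=1)
  nb ##.#.: next=.  (t=4,i=3, bit26=0)
  nb ##..#: next=#  (t=4,i=9, bit25=1)
  nb ##...: next=.  (t=0,i=13, bit24=0)
  nb #.###: next=.  (t=4,i=6, bit23=0)
  nb #.##.: next=#  (t=2,i=4, bit22=1)
  nb #.#.#: next=#  (t=0,i=3, bit21=1)
  nb #.#..: next=.  (t=0,i=7, bit20=0)
  nb #..##: next=.  (t=0,i=9, bit19=0)
  nb #..#.: next=.  (t=5,i=11, bit18=0)
  nb #...#: next=.  (t=1,i=0, bit17=0)
  nb #....: next=#  (t=0,i=14, bit16=1)
  nb .####: next=.  (t=1,i=3, bit15=0)
  nb .###.: next=.  (t=0,i=11, bit14=0)
  nb .##.#: next=#  (t=2,i=2, bit13=1)
  nb .##..: next=#  (t=1,i=15, bit12=1)
  nb .#.##: next=#  (t=4,i=0, bit11=1)
  nb .#.#.: next=#  (t=0,i=2, bit10=1)
  nb .#..#: next=.  (t=0,i=8, bit9=0)
  nb .#...: next=#  (t=1,i=11, bit8=1)
  nb ..###: next=#  (t=0,i=10, bit7=1)
  nb ..##.: next=.  (t=1,i=14, bit6=0)
  nb ..#.#: next=.  (t=0,i=1, bit5=0)
  nb ..#..: next=.  (t=1,i=10, bit4=0)
  nb ...##: next=#  (t=1,i=1, bit3=1)
  nb ...#.: next=.  (t=0,i=0, bit2=0)
  nb ....#: next=.  (t=0,i=16, bit1=0)
  nb .....: next=#  (t=0,i=15, bit0=1)
  bits 11001010011000010011110110001001 = 3395370377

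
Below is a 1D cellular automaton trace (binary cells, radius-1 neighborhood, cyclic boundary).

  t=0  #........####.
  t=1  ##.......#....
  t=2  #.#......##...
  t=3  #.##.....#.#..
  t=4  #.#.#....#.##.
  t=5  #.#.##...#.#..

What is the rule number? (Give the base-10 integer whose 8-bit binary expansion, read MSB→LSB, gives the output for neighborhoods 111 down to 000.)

  [7] ### => .  t=0,i=10
  [6] ##. => .  t=0,i=12
  [5] #.# => .  t=0,i=13
  [4] #.. => #  t=0,i=1
  [3] .## => #  t=0,i=9
  [2] .#. => #  t=0,i=0
  [1] ..# => .  t=0,i=8
  [0] ... => .  t=0,i=2
  bits 00011100 = 28

28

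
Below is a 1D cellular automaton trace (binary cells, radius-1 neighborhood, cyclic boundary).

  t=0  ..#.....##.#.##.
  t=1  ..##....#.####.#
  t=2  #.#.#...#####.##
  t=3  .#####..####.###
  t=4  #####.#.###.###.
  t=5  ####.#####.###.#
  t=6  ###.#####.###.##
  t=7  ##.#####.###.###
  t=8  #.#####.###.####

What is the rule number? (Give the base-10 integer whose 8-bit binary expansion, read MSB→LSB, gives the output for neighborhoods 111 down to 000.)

188

  ###|#  b7=1 t=1,i=11
  ##.|.  b6=0 t=0,i=9
  #.#|#  b5=1 t=0,i=10
  #..|#  b4=1 t=0,i=3
  .##|#  b3=1 t=0,i=8
  .#.|#  b2=1 t=0,i=2
  ..#|.  b1=0 t=0,i=1
  ...|.  b0=0 t=0,i=0
  bits 10111100 = 188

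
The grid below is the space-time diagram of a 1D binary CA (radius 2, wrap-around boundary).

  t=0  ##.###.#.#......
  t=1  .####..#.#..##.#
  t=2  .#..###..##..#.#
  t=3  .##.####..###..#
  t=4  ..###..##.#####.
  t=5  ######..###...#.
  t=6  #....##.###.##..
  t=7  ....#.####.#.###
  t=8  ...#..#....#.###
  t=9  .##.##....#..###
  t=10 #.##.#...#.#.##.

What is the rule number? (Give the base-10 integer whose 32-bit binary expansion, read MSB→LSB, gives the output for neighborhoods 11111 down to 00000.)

448164493

  #####|.  b31=0 t=4,i=12
  ####.|.  b30=0 t=1,i=3
  ###.#|.  b29=0 t=0,i=5
  ###..|#  b28=1 t=1,i=4
  ##.##|#  b27=1 t=0,i=2
  ##.#.|.  b26=0 t=0,i=6
  ##..#|#  b25=1 t=1,i=5
  ##...|.  b24=0 t=4,i=15
  #.###|#  b23=1 t=0,i=3
  #.##.|.  b22=0 t=3,i=1
  #.#.#|#  b21=1 t=0,i=7
  #.#..|#  b20=1 t=0,i=9
  #..##|.  b19=0 t=1,i=11
  #..#.|#  b18=1 t=1,i=6
  #...#|#  b17=1 t=4,i=0
  #....|.  b16=0 t=0,i=11
  .####|.  b15=0 t=1,i=2
  .###.|#  b14=1 t=0,i=4
  .##.#|#  b13=1 t=0,i=1
  .##..|#  b12=1 t=2,i=10
  .#.##|.  b11=0 t=1,i=0
  .#.#.|.  b10=0 t=0,i=8
  .#..#|#  b9=1 t=1,i=10
  .#...|.  b8=0 t=0,i=10
  ..###|#  b7=1 t=2,i=4
  ..##.|.  b6=0 t=0,i=0
  ..#.#|.  b5=0 t=1,i=7
  ..#..|.  b4=0 t=6,i=0
  ...##|#  b3=1 t=0,i=15
  ...#.|#  b2=1 t=5,i=13
  ....#|.  b1=0 t=0,i=14
  .....|#  b0=1 t=0,i=12
  bits 00011010101101100111001010001101 = 448164493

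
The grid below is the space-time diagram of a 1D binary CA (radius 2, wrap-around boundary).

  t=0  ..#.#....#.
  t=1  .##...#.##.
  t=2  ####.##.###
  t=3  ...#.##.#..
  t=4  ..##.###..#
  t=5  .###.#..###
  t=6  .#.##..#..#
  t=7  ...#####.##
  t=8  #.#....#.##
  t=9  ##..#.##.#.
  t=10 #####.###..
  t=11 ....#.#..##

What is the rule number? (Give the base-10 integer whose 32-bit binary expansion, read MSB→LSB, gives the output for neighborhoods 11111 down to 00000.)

  #####|.  b31=0 t=2,i=0
  ####.|.  b30=0 t=2,i=2
  ###.#|#  b29=1 t=2,i=3
  ###..|.  b28=0 t=4,i=7
  ##.##|.  b27=0 t=2,i=4
  ##.#.|#  b26=1 t=3,i=7
  ##..#|#  b25=1 t=1,i=10
  ##...|#  b24=1 t=1,i=3
  #.###|#  b23=1 t=2,i=8
  #.##.|#  b22=1 t=1,i=8
  #.#.#|.  b21=0 t=6,i=1
  #.#..|.  b20=0 t=0,i=4
  #..##|#  b19=1 t=1,i=0
  #..#.|#  b18=1 t=4,i=9
  #...#|.  b17=0 t=0,i=0
  #....|#  b16=1 t=0,i=6
  .####|.  b15=0 t=2,i=9
  .###.|.  b14=0 t=4,i=6
  .##.#|#  b13=1 t=2,i=6
  .##..|#  b12=1 t=1,i=2
  .#.##|.  b11=0 t=1,i=7
  .#.#.|.  b10=0 t=0,i=3
  .#..#|.  b9=0 t=4,i=0
  .#...|.  b8=0 t=0,i=5
  ..###|.  b7=0 t=5,i=8
  ..##.|#  b6=1 t=1,i=1
  ..#.#|#  b5=1 t=0,i=2
  ..#..|#  b4=1 t=0,i=9
  ...##|#  b3=1 t=7,i=2
  ...#.|#  b2=1 t=0,i=1
  ....#|.  b1=0 t=0,i=7
  .....|.  b0=0 t=3,i=0
  bits 00100111110011010011000001111100 = 667758716

667758716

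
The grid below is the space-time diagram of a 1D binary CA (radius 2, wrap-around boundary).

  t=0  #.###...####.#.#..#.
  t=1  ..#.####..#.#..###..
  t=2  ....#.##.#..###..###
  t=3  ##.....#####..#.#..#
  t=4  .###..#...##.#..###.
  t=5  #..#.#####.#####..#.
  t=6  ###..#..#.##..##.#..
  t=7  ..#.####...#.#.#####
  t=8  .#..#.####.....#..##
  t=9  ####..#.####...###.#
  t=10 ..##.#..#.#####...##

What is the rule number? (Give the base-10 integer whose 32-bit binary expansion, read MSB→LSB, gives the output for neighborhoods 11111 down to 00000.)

  #####|.  b31=0 t=3,i=9
  ####.|#  b30=1 t=0,i=10
  ###.#|.  b29=0 t=0,i=11
  ###..|#  b28=1 t=0,i=4
  ##.##|#  b27=1 t=5,i=10
  ##.#.|#  b26=1 t=0,i=12
  ##..#|.  b25=0 t=1,i=8
  ##...|#  b24=1 t=0,i=5
  #.###|#  b23=1 t=0,i=2
  #.##.|.  b22=0 t=2,i=6
  #.#.#|.  b21=0 t=0,i=0
  #.#..|#  b20=1 t=0,i=15
  #..##|#  b19=1 t=1,i=14
  #..#.|#  b18=1 t=0,i=17
  #...#|#  b17=1 t=0,i=6
  #....|#  b16=1 t=1,i=19
  .####|.  b15=0 t=0,i=9
  .###.|.  b14=0 t=0,i=3
  .##.#|#  b13=1 t=2,i=7
  .##..|#  b12=1 t=6,i=11
  .#.##|.  b11=0 t=0,i=1
  .#.#.|.  b10=0 t=0,i=14
  .#..#|#  b9=1 t=0,i=16
  .#...|#  b8=1 t=4,i=7
  ..###|.  b7=0 t=0,i=8
  ..##.|.  b6=0 t=4,i=10
  ..#.#|.  b5=0 t=0,i=18
  ..#..|#  b4=1 t=4,i=6
  ...##|#  b3=1 t=0,i=7
  ...#.|.  b2=0 t=1,i=1
  ....#|.  b1=0 t=1,i=0
  .....|.  b0=0 t=3,i=4
  bits 01011101100111110011001100011000 = 1570714392

1570714392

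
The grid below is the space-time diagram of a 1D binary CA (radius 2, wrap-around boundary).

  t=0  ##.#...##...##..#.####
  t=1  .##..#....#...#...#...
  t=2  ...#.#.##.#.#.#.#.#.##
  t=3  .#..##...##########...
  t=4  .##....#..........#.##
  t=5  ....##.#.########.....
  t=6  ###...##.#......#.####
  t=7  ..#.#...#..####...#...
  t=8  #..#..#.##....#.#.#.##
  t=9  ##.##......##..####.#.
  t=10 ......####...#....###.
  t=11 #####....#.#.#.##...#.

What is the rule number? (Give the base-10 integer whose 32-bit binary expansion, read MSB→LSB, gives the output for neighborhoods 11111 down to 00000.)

916653587

  #####|.  b31=0 t=0,i=20
  ####.|.  b30=0 t=0,i=0
  ###.#|#  b29=1 t=0,i=1
  ###..|#  b28=1 t=3,i=18
  ##.##|.  b27=0 t=4,i=0
  ##.#.|#  b26=1 t=0,i=2
  ##..#|#  b25=1 t=0,i=14
  ##...|.  b24=0 t=0,i=9
  #.###|#  b23=1 t=0,i=18
  #.##.|.  b22=0 t=2,i=7
  #.#.#|#  b21=1 t=2,i=5
  #.#..|.  b20=0 t=0,i=3
  #..##|.  b19=0 t=3,i=3
  #..#.|.  b18=0 t=0,i=15
  #...#|#  b17=1 t=0,i=5
  #....|#  b16=1 t=1,i=7
  .####|.  b15=0 t=0,i=19
  .###.|.  b14=0 t=8,i=21
  .##.#|.  b13=0 t=2,i=8
  .##..|.  b12=0 t=0,i=8
  .#.##|.  b11=0 t=0,i=17
  .#.#.|#  b10=1 t=2,i=4
  .#..#|#  b9=1 t=3,i=2
  .#...|.  b8=0 t=0,i=4
  ..###|.  b7=0 t=3,i=9
  ..##.|.  b6=0 t=0,i=7
  ..#.#|.  b5=0 t=0,i=16
  ..#..|#  b4=1 t=1,i=5
  ...##|.  b3=0 t=0,i=6
  ...#.|.  b2=0 t=1,i=9
  ....#|#  b1=1 t=1,i=8
  .....|#  b0=1 t=4,i=10
  bits 00110110101000110000011000010011 = 916653587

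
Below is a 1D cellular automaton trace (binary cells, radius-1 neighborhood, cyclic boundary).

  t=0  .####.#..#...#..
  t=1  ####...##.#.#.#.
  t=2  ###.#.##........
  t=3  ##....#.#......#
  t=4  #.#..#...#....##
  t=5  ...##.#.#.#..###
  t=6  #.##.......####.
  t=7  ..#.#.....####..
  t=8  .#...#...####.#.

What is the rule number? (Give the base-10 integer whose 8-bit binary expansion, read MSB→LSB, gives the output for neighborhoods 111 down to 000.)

  nb ###: next=#  (t=0,i=2, bit7=1)
  nb ##.: next=.  (t=0,i=4, bit6=0)
  nb #.#: next=.  (t=0,i=5, bit5=0)
  nb #..: next=#  (t=0,i=7, bit4=1)
  nb .##: next=#  (t=0,i=1, bit3=1)
  nb .#.: next=.  (t=0,i=6, bit2=0)
  nb ..#: next=#  (t=0,i=0, bit1=1)
  nb ...: next=.  (t=0,i=11, bit0=0)
  bits 10011010 = 154

154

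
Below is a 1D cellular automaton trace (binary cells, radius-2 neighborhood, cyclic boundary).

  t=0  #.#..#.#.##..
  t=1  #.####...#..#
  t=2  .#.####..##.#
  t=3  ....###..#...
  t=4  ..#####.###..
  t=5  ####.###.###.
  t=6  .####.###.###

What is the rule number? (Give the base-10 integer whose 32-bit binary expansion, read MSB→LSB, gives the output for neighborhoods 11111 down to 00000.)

2035598330

  nb #####: next=.  (t=4,i=4, bit31=0)
  nb ####.: next=#  (t=1,i=4, bit30=1)
  nb ###.#: next=#  (t=4,i=6, bit29=1)
  nb ###..: next=#  (t=1,i=5, bit28=1)
  nb ##.##: next=#  (t=1,i=1, bit27=1)
  nb ##.#.: next=.  (t=2,i=11, bit26=0)
  nb ##..#: next=.  (t=0,i=11, bit25=0)
  nb ##...: next=#  (t=1,i=6, bit24=1)
  nb #.###: next=.  (t=1,i=2, bit23=0)
  nb #.##.: next=#  (t=0,i=9, bit22=1)
  nb #.#.#: next=.  (t=0,i=7, bit21=0)
  nb #.#..: next=#  (t=0,i=2, bit20=1)
  nb #..##: next=.  (t=1,i=11, bit19=0)
  nb #..#.: next=#  (t=0,i=4, bit18=1)
  nb #...#: next=.  (t=1,i=7, bit17=0)
  nb #....: next=.  (t=3,i=11, bit16=0)
  nb .####: next=#  (t=1,i=3, bit15=1)
  nb .###.: next=#  (t=3,i=5, bit14=1)
  nb .##.#: next=.  (t=1,i=0, bit13=0)
  nb .##..: next=.  (t=0,i=10, bit12=0)
  nb .#.##: next=.  (t=0,i=8, bit11=0)
  nb .#.#.: next=.  (t=0,i=1, bit10=0)
  nb .#..#: next=#  (t=0,i=3, bit9=1)
  nb .#...: next=#  (t=3,i=10, bit8=1)
  nb ..###: next=#  (t=3,i=4, bit7=1)
  nb ..##.: next=#  (t=1,i=12, bit6=1)
  nb ..#.#: next=#  (t=0,i=0, bit5=1)
  nb ..#..: next=#  (t=1,i=9, bit4=1)
  nb ...##: next=#  (t=3,i=3, bit3=1)
  nb ...#.: next=.  (t=1,i=8, bit2=0)
  nb ....#: next=#  (t=3,i=2, bit1=1)
  nb .....: next=.  (t=3,i=0, bit0=0)
  bits 01111001010101001100001111111010 = 2035598330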